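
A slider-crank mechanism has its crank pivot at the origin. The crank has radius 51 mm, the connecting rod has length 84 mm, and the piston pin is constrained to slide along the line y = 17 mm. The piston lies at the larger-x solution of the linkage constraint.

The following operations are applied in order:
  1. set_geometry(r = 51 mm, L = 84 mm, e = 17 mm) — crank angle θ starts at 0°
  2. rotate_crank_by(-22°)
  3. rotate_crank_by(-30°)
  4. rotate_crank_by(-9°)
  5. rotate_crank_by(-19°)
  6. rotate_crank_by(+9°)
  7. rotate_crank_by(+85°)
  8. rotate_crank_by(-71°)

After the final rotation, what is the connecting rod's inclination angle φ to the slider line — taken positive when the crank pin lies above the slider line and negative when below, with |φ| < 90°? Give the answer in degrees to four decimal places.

-45.3631

set_geometry: r = 51 mm, L = 84 mm, e = 17 mm; θ ← 0°
rotate_crank_by(-22°): θ ← 0° -22° = -22°
rotate_crank_by(-30°): θ ← -22° -30° = -52°
rotate_crank_by(-9°): θ ← -52° -9° = -61°
rotate_crank_by(-19°): θ ← -61° -19° = -80°
rotate_crank_by(+9°): θ ← -80° +9° = -71°
rotate_crank_by(+85°): θ ← -71° +85° = 14°
rotate_crank_by(-71°): θ ← 14° -71° = -57°
crank pin P = (r cos θ, r sin θ) = (27.776591, -42.772199)
h = r sin θ − e = -42.772199 − 17 = -59.772199
sin φ = h / L = -59.772199 / 84 = -0.71157380
φ = arcsin(-0.71157380) = -45.363108°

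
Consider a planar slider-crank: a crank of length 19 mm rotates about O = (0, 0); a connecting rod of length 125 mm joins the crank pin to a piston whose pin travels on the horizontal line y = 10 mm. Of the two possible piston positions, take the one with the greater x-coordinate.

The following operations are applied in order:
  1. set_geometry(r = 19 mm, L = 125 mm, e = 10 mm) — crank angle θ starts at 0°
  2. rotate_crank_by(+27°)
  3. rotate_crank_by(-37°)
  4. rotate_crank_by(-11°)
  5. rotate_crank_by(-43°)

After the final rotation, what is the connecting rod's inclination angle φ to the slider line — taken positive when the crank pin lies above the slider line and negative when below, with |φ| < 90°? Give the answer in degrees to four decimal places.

-12.5104

set_geometry: r = 19 mm, L = 125 mm, e = 10 mm; θ ← 0°
rotate_crank_by(+27°): θ ← 0° +27° = 27°
rotate_crank_by(-37°): θ ← 27° -37° = -10°
rotate_crank_by(-11°): θ ← -10° -11° = -21°
rotate_crank_by(-43°): θ ← -21° -43° = -64°
crank pin P = (r cos θ, r sin θ) = (8.329052, -17.077087)
h = r sin θ − e = -17.077087 − 10 = -27.077087
sin φ = h / L = -27.077087 / 125 = -0.21661670
φ = arcsin(-0.21661670) = -12.510393°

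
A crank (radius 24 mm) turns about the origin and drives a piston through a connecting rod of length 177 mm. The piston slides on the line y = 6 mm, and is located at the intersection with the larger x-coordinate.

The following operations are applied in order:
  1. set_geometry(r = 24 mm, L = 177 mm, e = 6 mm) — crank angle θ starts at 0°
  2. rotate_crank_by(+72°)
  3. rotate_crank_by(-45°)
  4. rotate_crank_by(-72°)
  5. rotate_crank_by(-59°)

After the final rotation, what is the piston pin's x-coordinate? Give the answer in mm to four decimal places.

set_geometry: r = 24 mm, L = 177 mm, e = 6 mm; θ ← 0°
rotate_crank_by(+72°): θ ← 0° +72° = 72°
rotate_crank_by(-45°): θ ← 72° -45° = 27°
rotate_crank_by(-72°): θ ← 27° -72° = -45°
rotate_crank_by(-59°): θ ← -45° -59° = -104°
crank pin P = (r cos θ, r sin θ) = (-5.806125, -23.287097)
h = r sin θ − e = -23.287097 − 6 = -29.287097
x = r cos θ + √(L² − h²) = -5.806125 + √(31329.0 − 857.7341) = -5.806125 + 174.560207 = 168.754082

168.7541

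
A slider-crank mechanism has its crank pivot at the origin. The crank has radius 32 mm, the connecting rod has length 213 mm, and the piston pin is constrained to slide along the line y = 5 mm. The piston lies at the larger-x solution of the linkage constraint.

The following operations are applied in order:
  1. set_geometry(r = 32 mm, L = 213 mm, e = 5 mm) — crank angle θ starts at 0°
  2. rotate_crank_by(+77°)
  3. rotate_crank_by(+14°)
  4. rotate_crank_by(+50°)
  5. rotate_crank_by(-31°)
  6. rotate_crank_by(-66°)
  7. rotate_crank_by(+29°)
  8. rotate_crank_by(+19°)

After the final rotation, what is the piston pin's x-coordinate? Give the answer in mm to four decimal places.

set_geometry: r = 32 mm, L = 213 mm, e = 5 mm; θ ← 0°
rotate_crank_by(+77°): θ ← 0° +77° = 77°
rotate_crank_by(+14°): θ ← 77° +14° = 91°
rotate_crank_by(+50°): θ ← 91° +50° = 141°
rotate_crank_by(-31°): θ ← 141° -31° = 110°
rotate_crank_by(-66°): θ ← 110° -66° = 44°
rotate_crank_by(+29°): θ ← 44° +29° = 73°
rotate_crank_by(+19°): θ ← 73° +19° = 92°
crank pin P = (r cos θ, r sin θ) = (-1.116784, 31.980506)
h = r sin θ − e = 31.980506 − 5 = 26.980506
x = r cos θ + √(L² − h²) = -1.116784 + √(45369.0 − 727.9477) = -1.116784 + 211.284293 = 210.167509

210.1675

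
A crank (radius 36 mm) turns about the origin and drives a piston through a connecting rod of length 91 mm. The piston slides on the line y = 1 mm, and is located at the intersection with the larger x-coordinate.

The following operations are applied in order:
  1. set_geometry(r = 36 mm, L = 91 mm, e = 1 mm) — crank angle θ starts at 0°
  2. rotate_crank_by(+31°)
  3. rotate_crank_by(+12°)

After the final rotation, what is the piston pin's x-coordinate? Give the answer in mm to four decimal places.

set_geometry: r = 36 mm, L = 91 mm, e = 1 mm; θ ← 0°
rotate_crank_by(+31°): θ ← 0° +31° = 31°
rotate_crank_by(+12°): θ ← 31° +12° = 43°
crank pin P = (r cos θ, r sin θ) = (26.328733, 24.551941)
h = r sin θ − e = 24.551941 − 1 = 23.551941
x = r cos θ + √(L² − h²) = 26.328733 + √(8281.0 − 554.6939) = 26.328733 + 87.899409 = 114.228142

114.2281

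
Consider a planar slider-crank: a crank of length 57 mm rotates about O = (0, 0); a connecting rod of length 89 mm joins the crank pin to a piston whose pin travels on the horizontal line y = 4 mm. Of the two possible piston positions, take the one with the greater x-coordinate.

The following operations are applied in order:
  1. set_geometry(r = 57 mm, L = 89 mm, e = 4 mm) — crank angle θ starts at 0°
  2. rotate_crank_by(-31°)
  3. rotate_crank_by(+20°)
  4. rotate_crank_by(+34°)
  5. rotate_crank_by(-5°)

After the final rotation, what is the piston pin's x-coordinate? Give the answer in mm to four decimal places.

set_geometry: r = 57 mm, L = 89 mm, e = 4 mm; θ ← 0°
rotate_crank_by(-31°): θ ← 0° -31° = -31°
rotate_crank_by(+20°): θ ← -31° +20° = -11°
rotate_crank_by(+34°): θ ← -11° +34° = 23°
rotate_crank_by(-5°): θ ← 23° -5° = 18°
crank pin P = (r cos θ, r sin θ) = (54.210221, 17.613969)
h = r sin θ − e = 17.613969 − 4 = 13.613969
x = r cos θ + √(L² − h²) = 54.210221 + √(7921.0 − 185.3401) = 54.210221 + 87.952600 = 142.162821

142.1628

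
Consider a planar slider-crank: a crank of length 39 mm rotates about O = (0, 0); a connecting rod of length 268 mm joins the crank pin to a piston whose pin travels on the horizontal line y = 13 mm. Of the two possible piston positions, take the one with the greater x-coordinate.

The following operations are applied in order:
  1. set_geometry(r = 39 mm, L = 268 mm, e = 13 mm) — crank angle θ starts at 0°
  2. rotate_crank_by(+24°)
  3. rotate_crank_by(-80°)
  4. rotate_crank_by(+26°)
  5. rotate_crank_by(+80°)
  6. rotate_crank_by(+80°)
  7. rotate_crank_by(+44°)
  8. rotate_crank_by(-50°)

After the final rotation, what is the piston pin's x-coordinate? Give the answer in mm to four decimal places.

245.4933

set_geometry: r = 39 mm, L = 268 mm, e = 13 mm; θ ← 0°
rotate_crank_by(+24°): θ ← 0° +24° = 24°
rotate_crank_by(-80°): θ ← 24° -80° = -56°
rotate_crank_by(+26°): θ ← -56° +26° = -30°
rotate_crank_by(+80°): θ ← -30° +80° = 50°
rotate_crank_by(+80°): θ ← 50° +80° = 130°
rotate_crank_by(+44°): θ ← 130° +44° = 174°
rotate_crank_by(-50°): θ ← 174° -50° = 124°
crank pin P = (r cos θ, r sin θ) = (-21.808523, 32.332465)
h = r sin θ − e = 32.332465 − 13 = 19.332465
x = r cos θ + √(L² − h²) = -21.808523 + √(71824.0 − 373.7442) = -21.808523 + 267.301807 = 245.493283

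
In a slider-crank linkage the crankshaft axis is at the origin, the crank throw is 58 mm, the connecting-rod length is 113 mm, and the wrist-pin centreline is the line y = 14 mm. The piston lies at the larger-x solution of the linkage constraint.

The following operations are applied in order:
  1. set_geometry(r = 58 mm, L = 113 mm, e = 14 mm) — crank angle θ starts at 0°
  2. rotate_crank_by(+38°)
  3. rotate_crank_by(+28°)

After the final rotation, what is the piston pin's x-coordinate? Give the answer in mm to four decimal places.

129.6526

set_geometry: r = 58 mm, L = 113 mm, e = 14 mm; θ ← 0°
rotate_crank_by(+38°): θ ← 0° +38° = 38°
rotate_crank_by(+28°): θ ← 38° +28° = 66°
crank pin P = (r cos θ, r sin θ) = (23.590725, 52.985637)
h = r sin θ − e = 52.985637 − 14 = 38.985637
x = r cos θ + √(L² − h²) = 23.590725 + √(12769.0 − 1519.8799) = 23.590725 + 106.061869 = 129.652595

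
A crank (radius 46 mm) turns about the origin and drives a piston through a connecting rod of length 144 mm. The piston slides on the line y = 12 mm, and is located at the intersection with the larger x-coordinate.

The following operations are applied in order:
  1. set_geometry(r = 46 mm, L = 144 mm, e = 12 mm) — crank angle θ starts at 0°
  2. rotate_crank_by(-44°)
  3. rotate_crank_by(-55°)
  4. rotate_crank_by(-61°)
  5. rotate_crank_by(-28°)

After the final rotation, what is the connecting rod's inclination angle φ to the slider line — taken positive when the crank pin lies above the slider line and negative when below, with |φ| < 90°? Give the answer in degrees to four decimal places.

-2.2279

set_geometry: r = 46 mm, L = 144 mm, e = 12 mm; θ ← 0°
rotate_crank_by(-44°): θ ← 0° -44° = -44°
rotate_crank_by(-55°): θ ← -44° -55° = -99°
rotate_crank_by(-61°): θ ← -99° -61° = -160°
rotate_crank_by(-28°): θ ← -160° -28° = -188°
crank pin P = (r cos θ, r sin θ) = (-45.552331, 6.401963)
h = r sin θ − e = 6.401963 − 12 = -5.598037
sin φ = h / L = -5.598037 / 144 = -0.03887526
φ = arcsin(-0.03887526) = -2.227950°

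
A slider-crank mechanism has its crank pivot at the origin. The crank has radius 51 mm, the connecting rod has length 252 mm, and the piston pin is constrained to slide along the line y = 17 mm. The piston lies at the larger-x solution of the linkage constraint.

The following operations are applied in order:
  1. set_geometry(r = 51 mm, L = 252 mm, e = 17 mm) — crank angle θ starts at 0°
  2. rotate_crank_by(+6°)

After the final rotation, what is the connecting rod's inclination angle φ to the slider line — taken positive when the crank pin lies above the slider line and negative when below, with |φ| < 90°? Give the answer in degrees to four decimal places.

-2.6541

set_geometry: r = 51 mm, L = 252 mm, e = 17 mm; θ ← 0°
rotate_crank_by(+6°): θ ← 0° +6° = 6°
crank pin P = (r cos θ, r sin θ) = (50.720617, 5.330952)
h = r sin θ − e = 5.330952 − 17 = -11.669048
sin φ = h / L = -11.669048 / 252 = -0.04630575
φ = arcsin(-0.04630575) = -2.654073°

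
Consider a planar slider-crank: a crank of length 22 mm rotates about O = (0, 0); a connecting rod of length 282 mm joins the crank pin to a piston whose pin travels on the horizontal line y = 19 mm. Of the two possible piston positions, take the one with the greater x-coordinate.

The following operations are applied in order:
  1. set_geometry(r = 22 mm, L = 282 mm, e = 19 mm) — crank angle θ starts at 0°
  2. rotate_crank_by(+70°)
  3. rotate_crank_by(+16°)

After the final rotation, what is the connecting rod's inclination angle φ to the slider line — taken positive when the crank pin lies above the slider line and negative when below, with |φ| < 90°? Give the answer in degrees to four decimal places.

0.5987

set_geometry: r = 22 mm, L = 282 mm, e = 19 mm; θ ← 0°
rotate_crank_by(+70°): θ ← 0° +70° = 70°
rotate_crank_by(+16°): θ ← 70° +16° = 86°
crank pin P = (r cos θ, r sin θ) = (1.534642, 21.946409)
h = r sin θ − e = 21.946409 − 19 = 2.946409
sin φ = h / L = 2.946409 / 282 = 0.01044826
φ = arcsin(0.01044826) = 0.598652°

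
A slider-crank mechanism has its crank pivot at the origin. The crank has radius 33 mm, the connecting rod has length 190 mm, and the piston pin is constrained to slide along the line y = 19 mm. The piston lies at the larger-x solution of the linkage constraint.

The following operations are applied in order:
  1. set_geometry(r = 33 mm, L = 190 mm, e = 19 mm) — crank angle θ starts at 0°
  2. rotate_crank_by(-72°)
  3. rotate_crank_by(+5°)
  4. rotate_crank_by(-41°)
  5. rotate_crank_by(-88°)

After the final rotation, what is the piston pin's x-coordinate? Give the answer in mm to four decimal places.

set_geometry: r = 33 mm, L = 190 mm, e = 19 mm; θ ← 0°
rotate_crank_by(-72°): θ ← 0° -72° = -72°
rotate_crank_by(+5°): θ ← -72° +5° = -67°
rotate_crank_by(-41°): θ ← -67° -41° = -108°
rotate_crank_by(-88°): θ ← -108° -88° = -196°
crank pin P = (r cos θ, r sin θ) = (-31.721636, 9.096033)
h = r sin θ − e = 9.096033 − 19 = -9.903967
x = r cos θ + √(L² − h²) = -31.721636 + √(36100.0 − 98.0886) = -31.721636 + 189.741697 = 158.020061

158.0201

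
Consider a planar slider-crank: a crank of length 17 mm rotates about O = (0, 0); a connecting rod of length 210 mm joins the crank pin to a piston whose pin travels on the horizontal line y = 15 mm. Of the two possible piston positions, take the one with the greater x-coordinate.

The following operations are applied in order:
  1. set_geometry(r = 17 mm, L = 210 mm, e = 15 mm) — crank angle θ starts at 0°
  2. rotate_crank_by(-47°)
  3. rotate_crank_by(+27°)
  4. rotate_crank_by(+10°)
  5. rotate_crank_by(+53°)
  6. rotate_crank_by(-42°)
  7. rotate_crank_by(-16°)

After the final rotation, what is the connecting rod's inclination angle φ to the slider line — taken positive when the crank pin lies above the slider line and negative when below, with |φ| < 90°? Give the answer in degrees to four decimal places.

-5.3006

set_geometry: r = 17 mm, L = 210 mm, e = 15 mm; θ ← 0°
rotate_crank_by(-47°): θ ← 0° -47° = -47°
rotate_crank_by(+27°): θ ← -47° +27° = -20°
rotate_crank_by(+10°): θ ← -20° +10° = -10°
rotate_crank_by(+53°): θ ← -10° +53° = 43°
rotate_crank_by(-42°): θ ← 43° -42° = 1°
rotate_crank_by(-16°): θ ← 1° -16° = -15°
crank pin P = (r cos θ, r sin θ) = (16.420739, -4.399924)
h = r sin θ − e = -4.399924 − 15 = -19.399924
sin φ = h / L = -19.399924 / 210 = -0.09238059
φ = arcsin(-0.09238059) = -5.300576°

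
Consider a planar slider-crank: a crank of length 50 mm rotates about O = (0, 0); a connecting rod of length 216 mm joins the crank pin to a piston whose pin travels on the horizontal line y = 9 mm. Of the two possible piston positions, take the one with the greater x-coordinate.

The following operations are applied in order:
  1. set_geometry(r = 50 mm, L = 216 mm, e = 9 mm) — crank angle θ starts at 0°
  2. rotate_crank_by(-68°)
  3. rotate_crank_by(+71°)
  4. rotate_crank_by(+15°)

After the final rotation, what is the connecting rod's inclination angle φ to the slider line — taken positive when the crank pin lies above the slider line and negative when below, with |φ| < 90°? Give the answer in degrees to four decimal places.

1.7114

set_geometry: r = 50 mm, L = 216 mm, e = 9 mm; θ ← 0°
rotate_crank_by(-68°): θ ← 0° -68° = -68°
rotate_crank_by(+71°): θ ← -68° +71° = 3°
rotate_crank_by(+15°): θ ← 3° +15° = 18°
crank pin P = (r cos θ, r sin θ) = (47.552826, 15.450850)
h = r sin θ − e = 15.450850 − 9 = 6.450850
sin φ = h / L = 6.450850 / 216 = 0.02986504
φ = arcsin(0.02986504) = 1.711396°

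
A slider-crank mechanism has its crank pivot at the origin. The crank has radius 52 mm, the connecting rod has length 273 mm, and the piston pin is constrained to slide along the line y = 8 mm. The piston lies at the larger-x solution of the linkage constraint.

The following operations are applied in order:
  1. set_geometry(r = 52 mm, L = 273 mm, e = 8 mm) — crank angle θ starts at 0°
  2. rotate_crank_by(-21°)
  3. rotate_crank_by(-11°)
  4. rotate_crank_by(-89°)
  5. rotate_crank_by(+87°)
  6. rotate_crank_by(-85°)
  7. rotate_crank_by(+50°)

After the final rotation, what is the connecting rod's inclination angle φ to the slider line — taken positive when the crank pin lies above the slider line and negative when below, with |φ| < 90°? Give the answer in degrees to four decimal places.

-11.9541

set_geometry: r = 52 mm, L = 273 mm, e = 8 mm; θ ← 0°
rotate_crank_by(-21°): θ ← 0° -21° = -21°
rotate_crank_by(-11°): θ ← -21° -11° = -32°
rotate_crank_by(-89°): θ ← -32° -89° = -121°
rotate_crank_by(+87°): θ ← -121° +87° = -34°
rotate_crank_by(-85°): θ ← -34° -85° = -119°
rotate_crank_by(+50°): θ ← -119° +50° = -69°
crank pin P = (r cos θ, r sin θ) = (18.635133, -48.546182)
h = r sin θ − e = -48.546182 − 8 = -56.546182
sin φ = h / L = -56.546182 / 273 = -0.20712887
φ = arcsin(-0.20712887) = -11.954150°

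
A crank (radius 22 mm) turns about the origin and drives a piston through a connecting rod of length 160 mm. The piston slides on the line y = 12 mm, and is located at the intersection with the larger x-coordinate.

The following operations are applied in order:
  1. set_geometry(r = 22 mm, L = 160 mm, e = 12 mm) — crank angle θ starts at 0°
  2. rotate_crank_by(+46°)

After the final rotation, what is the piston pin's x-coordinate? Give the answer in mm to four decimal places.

set_geometry: r = 22 mm, L = 160 mm, e = 12 mm; θ ← 0°
rotate_crank_by(+46°): θ ← 0° +46° = 46°
crank pin P = (r cos θ, r sin θ) = (15.282484, 15.825476)
h = r sin θ − e = 15.825476 − 12 = 3.825476
x = r cos θ + √(L² − h²) = 15.282484 + √(25600.0 − 14.6343) = 15.282484 + 159.954261 = 175.236746

175.2367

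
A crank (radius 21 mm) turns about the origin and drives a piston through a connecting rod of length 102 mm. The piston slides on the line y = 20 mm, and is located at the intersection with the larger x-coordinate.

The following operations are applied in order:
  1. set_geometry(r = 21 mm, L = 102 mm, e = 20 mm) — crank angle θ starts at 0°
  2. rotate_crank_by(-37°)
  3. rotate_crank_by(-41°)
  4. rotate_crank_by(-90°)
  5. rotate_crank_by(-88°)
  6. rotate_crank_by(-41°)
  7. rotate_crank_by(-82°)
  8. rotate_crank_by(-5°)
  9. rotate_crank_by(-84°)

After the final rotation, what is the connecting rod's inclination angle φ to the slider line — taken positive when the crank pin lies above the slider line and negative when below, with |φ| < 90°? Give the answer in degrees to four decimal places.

set_geometry: r = 21 mm, L = 102 mm, e = 20 mm; θ ← 0°
rotate_crank_by(-37°): θ ← 0° -37° = -37°
rotate_crank_by(-41°): θ ← -37° -41° = -78°
rotate_crank_by(-90°): θ ← -78° -90° = -168°
rotate_crank_by(-88°): θ ← -168° -88° = -256°
rotate_crank_by(-41°): θ ← -256° -41° = -297°
rotate_crank_by(-82°): θ ← -297° -82° = -379°
rotate_crank_by(-5°): θ ← -379° -5° = -384°
rotate_crank_by(-84°): θ ← -384° -84° = -468°
crank pin P = (r cos θ, r sin θ) = (-6.489357, -19.972187)
h = r sin θ − e = -19.972187 − 20 = -39.972187
sin φ = h / L = -39.972187 / 102 = -0.39188418
φ = arcsin(-0.39188418) = -23.071790°

-23.0718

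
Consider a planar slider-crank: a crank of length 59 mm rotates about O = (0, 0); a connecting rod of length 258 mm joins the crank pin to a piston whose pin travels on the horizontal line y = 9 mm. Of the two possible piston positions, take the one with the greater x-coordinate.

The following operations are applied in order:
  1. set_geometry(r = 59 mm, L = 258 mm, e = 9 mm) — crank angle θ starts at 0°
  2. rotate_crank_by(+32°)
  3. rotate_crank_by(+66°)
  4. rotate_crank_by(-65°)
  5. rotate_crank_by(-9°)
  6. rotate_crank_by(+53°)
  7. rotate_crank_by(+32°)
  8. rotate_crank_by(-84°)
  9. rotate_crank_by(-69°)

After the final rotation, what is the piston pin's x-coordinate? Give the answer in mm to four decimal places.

set_geometry: r = 59 mm, L = 258 mm, e = 9 mm; θ ← 0°
rotate_crank_by(+32°): θ ← 0° +32° = 32°
rotate_crank_by(+66°): θ ← 32° +66° = 98°
rotate_crank_by(-65°): θ ← 98° -65° = 33°
rotate_crank_by(-9°): θ ← 33° -9° = 24°
rotate_crank_by(+53°): θ ← 24° +53° = 77°
rotate_crank_by(+32°): θ ← 77° +32° = 109°
rotate_crank_by(-84°): θ ← 109° -84° = 25°
rotate_crank_by(-69°): θ ← 25° -69° = -44°
crank pin P = (r cos θ, r sin θ) = (42.441048, -40.984844)
h = r sin θ − e = -40.984844 − 9 = -49.984844
x = r cos θ + √(L² − h²) = 42.441048 + √(66564.0 − 2498.4846) = 42.441048 + 253.111666 = 295.552714

295.5527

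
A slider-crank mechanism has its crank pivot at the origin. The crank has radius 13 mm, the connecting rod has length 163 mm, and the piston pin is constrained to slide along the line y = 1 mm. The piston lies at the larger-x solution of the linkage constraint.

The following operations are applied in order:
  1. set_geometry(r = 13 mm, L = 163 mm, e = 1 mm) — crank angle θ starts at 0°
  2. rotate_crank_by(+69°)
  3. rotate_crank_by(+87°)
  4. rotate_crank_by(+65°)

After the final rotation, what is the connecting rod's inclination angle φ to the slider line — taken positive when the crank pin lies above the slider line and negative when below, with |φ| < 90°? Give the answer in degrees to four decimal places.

-3.3513

set_geometry: r = 13 mm, L = 163 mm, e = 1 mm; θ ← 0°
rotate_crank_by(+69°): θ ← 0° +69° = 69°
rotate_crank_by(+87°): θ ← 69° +87° = 156°
rotate_crank_by(+65°): θ ← 156° +65° = 221°
crank pin P = (r cos θ, r sin θ) = (-9.811225, -8.528767)
h = r sin θ − e = -8.528767 − 1 = -9.528767
sin φ = h / L = -9.528767 / 163 = -0.05845870
φ = arcsin(-0.05845870) = -3.351347°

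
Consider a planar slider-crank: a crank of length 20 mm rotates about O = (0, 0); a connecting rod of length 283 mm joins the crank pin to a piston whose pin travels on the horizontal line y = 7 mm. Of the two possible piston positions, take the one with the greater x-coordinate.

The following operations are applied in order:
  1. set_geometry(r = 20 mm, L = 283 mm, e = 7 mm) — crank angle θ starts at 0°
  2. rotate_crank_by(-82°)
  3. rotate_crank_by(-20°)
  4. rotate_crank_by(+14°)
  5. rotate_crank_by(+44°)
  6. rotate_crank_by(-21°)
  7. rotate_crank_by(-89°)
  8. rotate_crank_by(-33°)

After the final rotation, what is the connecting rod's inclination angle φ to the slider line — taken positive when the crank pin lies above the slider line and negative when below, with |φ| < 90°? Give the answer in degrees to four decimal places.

set_geometry: r = 20 mm, L = 283 mm, e = 7 mm; θ ← 0°
rotate_crank_by(-82°): θ ← 0° -82° = -82°
rotate_crank_by(-20°): θ ← -82° -20° = -102°
rotate_crank_by(+14°): θ ← -102° +14° = -88°
rotate_crank_by(+44°): θ ← -88° +44° = -44°
rotate_crank_by(-21°): θ ← -44° -21° = -65°
rotate_crank_by(-89°): θ ← -65° -89° = -154°
rotate_crank_by(-33°): θ ← -154° -33° = -187°
crank pin P = (r cos θ, r sin θ) = (-19.850923, 2.437387)
h = r sin θ − e = 2.437387 − 7 = -4.562613
sin φ = h / L = -4.562613 / 283 = -0.01612231
φ = arcsin(-0.01612231) = -0.923780°

-0.9238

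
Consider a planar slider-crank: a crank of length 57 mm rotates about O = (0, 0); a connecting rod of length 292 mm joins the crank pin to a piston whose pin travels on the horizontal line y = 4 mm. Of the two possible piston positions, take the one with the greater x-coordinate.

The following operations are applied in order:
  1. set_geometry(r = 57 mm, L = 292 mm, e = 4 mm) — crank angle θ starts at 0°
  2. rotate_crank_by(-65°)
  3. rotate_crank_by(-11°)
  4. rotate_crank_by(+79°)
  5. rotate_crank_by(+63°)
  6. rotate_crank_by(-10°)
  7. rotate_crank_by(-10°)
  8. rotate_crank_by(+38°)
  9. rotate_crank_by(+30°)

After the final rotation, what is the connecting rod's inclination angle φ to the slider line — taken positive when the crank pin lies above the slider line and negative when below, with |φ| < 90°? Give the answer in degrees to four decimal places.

9.4758

set_geometry: r = 57 mm, L = 292 mm, e = 4 mm; θ ← 0°
rotate_crank_by(-65°): θ ← 0° -65° = -65°
rotate_crank_by(-11°): θ ← -65° -11° = -76°
rotate_crank_by(+79°): θ ← -76° +79° = 3°
rotate_crank_by(+63°): θ ← 3° +63° = 66°
rotate_crank_by(-10°): θ ← 66° -10° = 56°
rotate_crank_by(-10°): θ ← 56° -10° = 46°
rotate_crank_by(+38°): θ ← 46° +38° = 84°
rotate_crank_by(+30°): θ ← 84° +30° = 114°
crank pin P = (r cos θ, r sin θ) = (-23.183989, 52.072091)
h = r sin θ − e = 52.072091 − 4 = 48.072091
sin φ = h / L = 48.072091 / 292 = 0.16463045
φ = arcsin(0.16463045) = 9.475767°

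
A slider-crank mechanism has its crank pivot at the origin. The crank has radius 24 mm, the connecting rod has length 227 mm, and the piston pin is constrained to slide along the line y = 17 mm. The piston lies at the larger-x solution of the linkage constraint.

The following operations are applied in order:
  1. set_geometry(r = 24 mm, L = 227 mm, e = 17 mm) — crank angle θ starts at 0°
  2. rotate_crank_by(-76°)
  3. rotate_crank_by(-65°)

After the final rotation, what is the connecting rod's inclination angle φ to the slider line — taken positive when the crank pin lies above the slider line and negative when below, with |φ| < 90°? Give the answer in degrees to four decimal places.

-8.1304

set_geometry: r = 24 mm, L = 227 mm, e = 17 mm; θ ← 0°
rotate_crank_by(-76°): θ ← 0° -76° = -76°
rotate_crank_by(-65°): θ ← -76° -65° = -141°
crank pin P = (r cos θ, r sin θ) = (-18.651503, -15.103689)
h = r sin θ − e = -15.103689 − 17 = -32.103689
sin φ = h / L = -32.103689 / 227 = -0.14142594
φ = arcsin(-0.14142594) = -8.130368°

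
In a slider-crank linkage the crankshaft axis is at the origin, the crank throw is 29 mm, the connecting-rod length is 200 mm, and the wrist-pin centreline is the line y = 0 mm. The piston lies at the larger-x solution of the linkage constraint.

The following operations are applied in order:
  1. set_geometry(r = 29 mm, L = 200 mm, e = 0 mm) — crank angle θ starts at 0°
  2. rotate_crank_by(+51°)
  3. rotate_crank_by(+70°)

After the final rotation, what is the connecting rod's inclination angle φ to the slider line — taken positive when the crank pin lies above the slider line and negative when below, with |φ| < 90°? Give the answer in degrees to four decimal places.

set_geometry: r = 29 mm, L = 200 mm, e = 0 mm; θ ← 0°
rotate_crank_by(+51°): θ ← 0° +51° = 51°
rotate_crank_by(+70°): θ ← 51° +70° = 121°
crank pin P = (r cos θ, r sin θ) = (-14.936104, 24.857852)
h = r sin θ − e = 24.857852 − 0 = 24.857852
sin φ = h / L = 24.857852 / 200 = 0.12428926
φ = arcsin(0.12428926) = 7.139713°

7.1397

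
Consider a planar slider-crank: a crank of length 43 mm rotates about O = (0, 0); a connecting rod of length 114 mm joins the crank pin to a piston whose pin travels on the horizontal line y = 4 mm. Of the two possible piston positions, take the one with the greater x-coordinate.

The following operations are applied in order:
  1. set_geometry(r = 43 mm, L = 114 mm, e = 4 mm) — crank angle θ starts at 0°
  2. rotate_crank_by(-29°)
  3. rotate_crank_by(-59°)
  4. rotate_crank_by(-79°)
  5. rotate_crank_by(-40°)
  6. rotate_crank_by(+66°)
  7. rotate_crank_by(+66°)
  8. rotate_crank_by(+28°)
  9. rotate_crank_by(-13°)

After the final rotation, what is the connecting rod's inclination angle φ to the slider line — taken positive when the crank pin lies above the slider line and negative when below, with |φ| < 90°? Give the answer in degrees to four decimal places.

set_geometry: r = 43 mm, L = 114 mm, e = 4 mm; θ ← 0°
rotate_crank_by(-29°): θ ← 0° -29° = -29°
rotate_crank_by(-59°): θ ← -29° -59° = -88°
rotate_crank_by(-79°): θ ← -88° -79° = -167°
rotate_crank_by(-40°): θ ← -167° -40° = -207°
rotate_crank_by(+66°): θ ← -207° +66° = -141°
rotate_crank_by(+66°): θ ← -141° +66° = -75°
rotate_crank_by(+28°): θ ← -75° +28° = -47°
rotate_crank_by(-13°): θ ← -47° -13° = -60°
crank pin P = (r cos θ, r sin θ) = (21.500000, -37.239092)
h = r sin θ − e = -37.239092 − 4 = -41.239092
sin φ = h / L = -41.239092 / 114 = -0.36174642
φ = arcsin(-0.36174642) = -21.207489°

-21.2075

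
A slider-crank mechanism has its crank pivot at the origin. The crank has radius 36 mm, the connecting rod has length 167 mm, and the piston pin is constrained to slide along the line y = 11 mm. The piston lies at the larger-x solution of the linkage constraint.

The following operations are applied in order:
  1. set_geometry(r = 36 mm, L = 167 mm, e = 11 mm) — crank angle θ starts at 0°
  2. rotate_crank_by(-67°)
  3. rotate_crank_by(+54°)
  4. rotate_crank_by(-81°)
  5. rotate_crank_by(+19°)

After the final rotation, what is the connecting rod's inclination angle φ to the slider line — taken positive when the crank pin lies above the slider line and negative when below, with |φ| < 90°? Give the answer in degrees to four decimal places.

-15.9079

set_geometry: r = 36 mm, L = 167 mm, e = 11 mm; θ ← 0°
rotate_crank_by(-67°): θ ← 0° -67° = -67°
rotate_crank_by(+54°): θ ← -67° +54° = -13°
rotate_crank_by(-81°): θ ← -13° -81° = -94°
rotate_crank_by(+19°): θ ← -94° +19° = -75°
crank pin P = (r cos θ, r sin θ) = (9.317486, -34.773330)
h = r sin θ − e = -34.773330 − 11 = -45.773330
sin φ = h / L = -45.773330 / 167 = -0.27409179
φ = arcsin(-0.27409179) = -15.907898°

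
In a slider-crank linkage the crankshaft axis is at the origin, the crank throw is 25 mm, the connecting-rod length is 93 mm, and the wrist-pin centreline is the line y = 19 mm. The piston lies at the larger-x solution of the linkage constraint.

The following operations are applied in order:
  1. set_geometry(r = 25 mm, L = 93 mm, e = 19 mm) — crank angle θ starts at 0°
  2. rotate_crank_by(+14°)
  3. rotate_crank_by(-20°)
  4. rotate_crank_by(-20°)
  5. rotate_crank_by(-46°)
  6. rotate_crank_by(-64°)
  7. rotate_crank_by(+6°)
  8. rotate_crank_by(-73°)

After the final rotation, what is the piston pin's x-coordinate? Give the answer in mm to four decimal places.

69.5280

set_geometry: r = 25 mm, L = 93 mm, e = 19 mm; θ ← 0°
rotate_crank_by(+14°): θ ← 0° +14° = 14°
rotate_crank_by(-20°): θ ← 14° -20° = -6°
rotate_crank_by(-20°): θ ← -6° -20° = -26°
rotate_crank_by(-46°): θ ← -26° -46° = -72°
rotate_crank_by(-64°): θ ← -72° -64° = -136°
rotate_crank_by(+6°): θ ← -136° +6° = -130°
rotate_crank_by(-73°): θ ← -130° -73° = -203°
crank pin P = (r cos θ, r sin θ) = (-23.012621, 9.768278)
h = r sin θ − e = 9.768278 − 19 = -9.231722
x = r cos θ + √(L² − h²) = -23.012621 + √(8649.0 − 85.2247) = -23.012621 + 92.540668 = 69.528047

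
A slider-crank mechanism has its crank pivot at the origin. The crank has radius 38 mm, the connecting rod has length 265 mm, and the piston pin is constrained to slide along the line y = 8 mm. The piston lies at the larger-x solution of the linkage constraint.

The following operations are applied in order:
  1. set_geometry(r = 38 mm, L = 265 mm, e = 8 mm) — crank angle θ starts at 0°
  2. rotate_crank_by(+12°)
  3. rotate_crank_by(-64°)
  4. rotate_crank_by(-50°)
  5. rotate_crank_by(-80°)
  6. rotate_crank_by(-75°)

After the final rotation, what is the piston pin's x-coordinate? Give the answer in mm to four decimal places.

set_geometry: r = 38 mm, L = 265 mm, e = 8 mm; θ ← 0°
rotate_crank_by(+12°): θ ← 0° +12° = 12°
rotate_crank_by(-64°): θ ← 12° -64° = -52°
rotate_crank_by(-50°): θ ← -52° -50° = -102°
rotate_crank_by(-80°): θ ← -102° -80° = -182°
rotate_crank_by(-75°): θ ← -182° -75° = -257°
crank pin P = (r cos θ, r sin θ) = (-8.548140, 37.026062)
h = r sin θ − e = 37.026062 − 8 = 29.026062
x = r cos θ + √(L² − h²) = -8.548140 + √(70225.0 − 842.5123) = -8.548140 + 263.405557 = 254.857417

254.8574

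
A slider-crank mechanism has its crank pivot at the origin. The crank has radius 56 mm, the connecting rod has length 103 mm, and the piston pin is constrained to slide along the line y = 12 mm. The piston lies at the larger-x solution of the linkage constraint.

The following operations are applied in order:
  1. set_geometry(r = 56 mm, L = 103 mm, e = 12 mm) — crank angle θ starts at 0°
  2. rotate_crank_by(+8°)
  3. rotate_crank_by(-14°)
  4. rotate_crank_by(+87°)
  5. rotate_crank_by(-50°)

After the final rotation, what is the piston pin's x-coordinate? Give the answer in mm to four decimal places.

149.6151

set_geometry: r = 56 mm, L = 103 mm, e = 12 mm; θ ← 0°
rotate_crank_by(+8°): θ ← 0° +8° = 8°
rotate_crank_by(-14°): θ ← 8° -14° = -6°
rotate_crank_by(+87°): θ ← -6° +87° = 81°
rotate_crank_by(-50°): θ ← 81° -50° = 31°
crank pin P = (r cos θ, r sin θ) = (48.001369, 28.842132)
h = r sin θ − e = 28.842132 − 12 = 16.842132
x = r cos θ + √(L² − h²) = 48.001369 + √(10609.0 − 283.6574) = 48.001369 + 101.613693 = 149.615062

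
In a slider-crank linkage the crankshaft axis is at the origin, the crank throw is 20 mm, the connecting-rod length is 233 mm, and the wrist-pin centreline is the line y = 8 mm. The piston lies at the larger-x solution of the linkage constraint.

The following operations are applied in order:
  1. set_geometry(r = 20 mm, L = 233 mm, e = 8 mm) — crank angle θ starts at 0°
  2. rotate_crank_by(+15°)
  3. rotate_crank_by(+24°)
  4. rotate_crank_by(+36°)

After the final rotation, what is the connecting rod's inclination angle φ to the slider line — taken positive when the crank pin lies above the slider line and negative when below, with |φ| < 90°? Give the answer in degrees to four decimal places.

set_geometry: r = 20 mm, L = 233 mm, e = 8 mm; θ ← 0°
rotate_crank_by(+15°): θ ← 0° +15° = 15°
rotate_crank_by(+24°): θ ← 15° +24° = 39°
rotate_crank_by(+36°): θ ← 39° +36° = 75°
crank pin P = (r cos θ, r sin θ) = (5.176381, 19.318517)
h = r sin θ − e = 19.318517 − 8 = 11.318517
sin φ = h / L = 11.318517 / 233 = 0.04857732
φ = arcsin(0.04857732) = 2.784371°

2.7844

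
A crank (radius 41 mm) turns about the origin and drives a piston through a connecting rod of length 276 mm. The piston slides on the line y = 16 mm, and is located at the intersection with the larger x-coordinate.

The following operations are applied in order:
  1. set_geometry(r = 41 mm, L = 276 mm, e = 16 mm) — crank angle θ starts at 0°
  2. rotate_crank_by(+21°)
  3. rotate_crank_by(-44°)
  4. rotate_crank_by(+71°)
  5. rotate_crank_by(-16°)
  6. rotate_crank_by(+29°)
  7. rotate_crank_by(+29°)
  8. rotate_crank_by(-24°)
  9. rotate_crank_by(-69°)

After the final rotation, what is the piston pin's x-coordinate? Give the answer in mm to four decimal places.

316.3467

set_geometry: r = 41 mm, L = 276 mm, e = 16 mm; θ ← 0°
rotate_crank_by(+21°): θ ← 0° +21° = 21°
rotate_crank_by(-44°): θ ← 21° -44° = -23°
rotate_crank_by(+71°): θ ← -23° +71° = 48°
rotate_crank_by(-16°): θ ← 48° -16° = 32°
rotate_crank_by(+29°): θ ← 32° +29° = 61°
rotate_crank_by(+29°): θ ← 61° +29° = 90°
rotate_crank_by(-24°): θ ← 90° -24° = 66°
rotate_crank_by(-69°): θ ← 66° -69° = -3°
crank pin P = (r cos θ, r sin θ) = (40.943811, -2.145774)
h = r sin θ − e = -2.145774 − 16 = -18.145774
x = r cos θ + √(L² − h²) = 40.943811 + √(76176.0 − 329.2691) = 40.943811 + 275.402852 = 316.346663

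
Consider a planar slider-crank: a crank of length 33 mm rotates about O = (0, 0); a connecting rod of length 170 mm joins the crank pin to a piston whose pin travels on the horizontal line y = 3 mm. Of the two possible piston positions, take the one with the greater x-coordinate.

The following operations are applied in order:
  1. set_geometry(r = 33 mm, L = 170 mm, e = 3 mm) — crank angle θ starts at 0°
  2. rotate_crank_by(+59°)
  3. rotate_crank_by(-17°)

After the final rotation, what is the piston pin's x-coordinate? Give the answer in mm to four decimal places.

193.4495

set_geometry: r = 33 mm, L = 170 mm, e = 3 mm; θ ← 0°
rotate_crank_by(+59°): θ ← 0° +59° = 59°
rotate_crank_by(-17°): θ ← 59° -17° = 42°
crank pin P = (r cos θ, r sin θ) = (24.523779, 22.081310)
h = r sin θ − e = 22.081310 − 3 = 19.081310
x = r cos θ + √(L² − h²) = 24.523779 + √(28900.0 − 364.0964) = 24.523779 + 168.925734 = 193.449513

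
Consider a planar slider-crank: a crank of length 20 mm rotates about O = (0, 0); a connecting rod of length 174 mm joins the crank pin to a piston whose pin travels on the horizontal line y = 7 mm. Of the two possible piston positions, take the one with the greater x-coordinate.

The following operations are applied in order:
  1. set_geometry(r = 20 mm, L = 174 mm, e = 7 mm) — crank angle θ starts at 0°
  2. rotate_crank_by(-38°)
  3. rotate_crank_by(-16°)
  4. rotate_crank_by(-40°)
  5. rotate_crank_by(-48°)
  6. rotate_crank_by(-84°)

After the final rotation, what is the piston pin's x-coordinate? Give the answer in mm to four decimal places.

set_geometry: r = 20 mm, L = 174 mm, e = 7 mm; θ ← 0°
rotate_crank_by(-38°): θ ← 0° -38° = -38°
rotate_crank_by(-16°): θ ← -38° -16° = -54°
rotate_crank_by(-40°): θ ← -54° -40° = -94°
rotate_crank_by(-48°): θ ← -94° -48° = -142°
rotate_crank_by(-84°): θ ← -142° -84° = -226°
crank pin P = (r cos θ, r sin θ) = (-13.893167, 14.386796)
h = r sin θ − e = 14.386796 − 7 = 7.386796
x = r cos θ + √(L² − h²) = -13.893167 + √(30276.0 − 54.5648) = -13.893167 + 173.843134 = 159.949967

159.9500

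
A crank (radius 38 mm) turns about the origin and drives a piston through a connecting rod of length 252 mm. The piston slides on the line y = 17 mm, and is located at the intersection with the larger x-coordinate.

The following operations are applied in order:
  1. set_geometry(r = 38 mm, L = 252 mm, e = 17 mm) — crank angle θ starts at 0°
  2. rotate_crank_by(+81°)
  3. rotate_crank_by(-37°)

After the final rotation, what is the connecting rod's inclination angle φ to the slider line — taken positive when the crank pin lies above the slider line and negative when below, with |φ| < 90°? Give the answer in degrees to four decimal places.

2.1370

set_geometry: r = 38 mm, L = 252 mm, e = 17 mm; θ ← 0°
rotate_crank_by(+81°): θ ← 0° +81° = 81°
rotate_crank_by(-37°): θ ← 81° -37° = 44°
crank pin P = (r cos θ, r sin θ) = (27.334912, 26.397018)
h = r sin θ − e = 26.397018 − 17 = 9.397018
sin φ = h / L = 9.397018 / 252 = 0.03728975
φ = arcsin(0.03728975) = 2.137041°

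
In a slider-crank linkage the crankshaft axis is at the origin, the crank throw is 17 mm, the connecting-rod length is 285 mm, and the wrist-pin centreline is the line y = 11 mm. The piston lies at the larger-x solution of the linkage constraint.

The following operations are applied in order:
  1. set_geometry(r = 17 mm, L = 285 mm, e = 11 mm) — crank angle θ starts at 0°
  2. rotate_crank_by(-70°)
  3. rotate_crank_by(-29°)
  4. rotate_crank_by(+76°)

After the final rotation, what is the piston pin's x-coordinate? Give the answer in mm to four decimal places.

set_geometry: r = 17 mm, L = 285 mm, e = 11 mm; θ ← 0°
rotate_crank_by(-70°): θ ← 0° -70° = -70°
rotate_crank_by(-29°): θ ← -70° -29° = -99°
rotate_crank_by(+76°): θ ← -99° +76° = -23°
crank pin P = (r cos θ, r sin θ) = (15.648583, -6.642429)
h = r sin θ − e = -6.642429 − 11 = -17.642429
x = r cos θ + √(L² − h²) = 15.648583 + √(81225.0 − 311.2553) = 15.648583 + 284.453414 = 300.101996

300.1020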